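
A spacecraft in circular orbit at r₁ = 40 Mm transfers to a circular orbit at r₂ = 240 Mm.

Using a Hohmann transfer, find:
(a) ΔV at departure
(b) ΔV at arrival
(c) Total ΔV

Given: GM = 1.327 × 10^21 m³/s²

Convert to SI: r₁ = 40 Mm = 4e+07 m; r₂ = 240 Mm = 2.4e+08 m.
Transfer semi-major axis: a_t = (r₁ + r₂)/2 = (4e+07 + 2.4e+08)/2 = 1.4e+08 m.
Circular speeds: v₁ = √(GM/r₁) = 5.75977e+06 m/s, v₂ = √(GM/r₂) = 2.35142e+06 m/s.
Transfer speeds (vis-viva v² = GM(2/r − 1/a_t)): v₁ᵗ = 7.54131e+06 m/s, v₂ᵗ = 1.25689e+06 m/s.
(a) ΔV₁ = |v₁ᵗ − v₁| ≈ 1.782e+06 m/s = 1782 km/s.
(b) ΔV₂ = |v₂ − v₂ᵗ| ≈ 1.095e+06 m/s = 1095 km/s.
(c) ΔV_total = ΔV₁ + ΔV₂ ≈ 2.876e+06 m/s = 2876 km/s.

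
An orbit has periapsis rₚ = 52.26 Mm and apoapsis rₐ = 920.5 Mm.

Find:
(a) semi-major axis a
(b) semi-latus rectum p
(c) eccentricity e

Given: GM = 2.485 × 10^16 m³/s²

Convert to SI: rₚ = 52.26 Mm = 5.226e+07 m; rₐ = 920.5 Mm = 9.205e+08 m.
(a) a = (rₚ + rₐ)/2 = (5.226e+07 + 9.205e+08)/2 ≈ 4.864e+08 m
(b) From a = (rₚ + rₐ)/2 = 4.8638e+08 m and e = (rₐ − rₚ)/(rₐ + rₚ) = 0.892553, p = a(1 − e²) = 4.8638e+08 · (1 − (0.892553)²) ≈ 9.89e+07 m
(c) e = (rₐ − rₚ)/(rₐ + rₚ) = (9.205e+08 − 5.226e+07)/(9.205e+08 + 5.226e+07) ≈ 0.8926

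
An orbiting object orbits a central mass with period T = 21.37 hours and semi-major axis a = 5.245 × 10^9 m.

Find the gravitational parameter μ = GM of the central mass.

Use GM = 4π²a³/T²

Convert to SI: T = 21.37 hours = 76932 s.
GM = 4π² · a³ / T².
GM = 4π² · (5.245e+09)³ / (76932)² m³/s² ≈ 9.625e+20 m³/s² = 9.625 × 10^20 m³/s².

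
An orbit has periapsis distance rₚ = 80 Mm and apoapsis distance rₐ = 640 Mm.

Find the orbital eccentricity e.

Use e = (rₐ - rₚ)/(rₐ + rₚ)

Convert to SI: rₚ = 80 Mm = 8e+07 m; rₐ = 640 Mm = 6.4e+08 m.
e = (rₐ − rₚ) / (rₐ + rₚ).
e = (6.4e+08 − 8e+07) / (6.4e+08 + 8e+07) = 5.6e+08 / 7.2e+08 ≈ 0.7778.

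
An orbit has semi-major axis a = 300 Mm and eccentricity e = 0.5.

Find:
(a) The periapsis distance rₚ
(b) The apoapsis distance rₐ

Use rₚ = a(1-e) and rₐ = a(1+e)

Convert to SI: a = 300 Mm = 3e+08 m.
(a) rₚ = a(1 − e) = 3e+08 · (1 − 0.5) = 3e+08 · 0.5 ≈ 1.5e+08 m = 150 Mm.
(b) rₐ = a(1 + e) = 3e+08 · (1 + 0.5) = 3e+08 · 1.5 ≈ 4.5e+08 m = 450 Mm.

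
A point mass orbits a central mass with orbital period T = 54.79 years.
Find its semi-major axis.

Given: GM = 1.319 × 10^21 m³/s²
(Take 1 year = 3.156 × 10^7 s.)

Convert to SI: T = 54.79 years = 1.72917e+09 s.
Invert Kepler's third law: a = (GM · T² / (4π²))^(1/3).
Substituting T = 1.72917e+09 s and GM = 1.319e+21 m³/s²:
a = (1.319e+21 · (1.72917e+09)² / (4π²))^(1/3) m
a ≈ 4.64e+12 m = 4.64 Tm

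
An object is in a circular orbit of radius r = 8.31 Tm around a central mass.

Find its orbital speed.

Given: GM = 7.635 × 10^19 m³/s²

Convert to SI: r = 8.31 Tm = 8.31e+12 m.
For a circular orbit, gravity supplies the centripetal force, so v = √(GM / r).
v = √(7.635e+19 / 8.31e+12) m/s ≈ 3031 m/s = 3.031 km/s.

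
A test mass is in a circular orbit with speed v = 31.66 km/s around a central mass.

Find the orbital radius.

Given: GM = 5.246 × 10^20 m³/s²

Convert to SI: v = 31.66 km/s = 31660 m/s.
For a circular orbit, v² = GM / r, so r = GM / v².
r = 5.246e+20 / (31660)² m ≈ 5.234e+11 m = 523.4 Gm.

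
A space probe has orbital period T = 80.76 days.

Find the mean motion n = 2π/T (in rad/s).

Convert to SI: T = 80.76 days = 6.97766e+06 s.
n = 2π / T.
n = 2π / 6.97766e+06 s ≈ 9.005e-07 rad/s.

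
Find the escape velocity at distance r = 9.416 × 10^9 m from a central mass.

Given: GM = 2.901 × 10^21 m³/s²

Escape velocity comes from setting total energy to zero: ½v² − GM/r = 0 ⇒ v_esc = √(2GM / r).
v_esc = √(2 · 2.901e+21 / 9.416e+09) m/s ≈ 7.85e+05 m/s = 785 km/s.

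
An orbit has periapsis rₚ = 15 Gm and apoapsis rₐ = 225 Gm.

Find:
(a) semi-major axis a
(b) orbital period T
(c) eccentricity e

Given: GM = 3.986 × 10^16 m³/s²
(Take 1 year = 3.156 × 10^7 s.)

Convert to SI: rₚ = 15 Gm = 1.5e+10 m; rₐ = 225 Gm = 2.25e+11 m.
(a) a = (rₚ + rₐ)/2 = (1.5e+10 + 2.25e+11)/2 ≈ 1.2e+11 m
(b) With a = (rₚ + rₐ)/2 = 1.2e+11 m, T = 2π √(a³/GM) = 2π √((1.2e+11)³/3.986e+16) s ≈ 1.308e+09 s
(c) e = (rₐ − rₚ)/(rₐ + rₚ) = (2.25e+11 − 1.5e+10)/(2.25e+11 + 1.5e+10) ≈ 0.875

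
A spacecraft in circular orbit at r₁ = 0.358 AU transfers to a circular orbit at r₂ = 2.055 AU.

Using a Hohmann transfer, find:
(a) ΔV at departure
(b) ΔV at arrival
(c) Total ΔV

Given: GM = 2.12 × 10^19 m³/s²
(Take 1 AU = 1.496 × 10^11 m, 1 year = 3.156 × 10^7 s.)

Convert to SI: r₁ = 0.358 AU = 5.35568e+10 m; r₂ = 2.055 AU = 3.07428e+11 m.
Transfer semi-major axis: a_t = (r₁ + r₂)/2 = (5.35568e+10 + 3.07428e+11)/2 = 1.80492e+11 m.
Circular speeds: v₁ = √(GM/r₁) = 19895.8 m/s, v₂ = √(GM/r₂) = 8304.17 m/s.
Transfer speeds (vis-viva v² = GM(2/r − 1/a_t)): v₁ᵗ = 25965.9 m/s, v₂ᵗ = 4523.49 m/s.
(a) ΔV₁ = |v₁ᵗ − v₁| ≈ 6070 m/s = 1.281 AU/year.
(b) ΔV₂ = |v₂ − v₂ᵗ| ≈ 3781 m/s = 0.7976 AU/year.
(c) ΔV_total = ΔV₁ + ΔV₂ ≈ 9851 m/s = 2.078 AU/year.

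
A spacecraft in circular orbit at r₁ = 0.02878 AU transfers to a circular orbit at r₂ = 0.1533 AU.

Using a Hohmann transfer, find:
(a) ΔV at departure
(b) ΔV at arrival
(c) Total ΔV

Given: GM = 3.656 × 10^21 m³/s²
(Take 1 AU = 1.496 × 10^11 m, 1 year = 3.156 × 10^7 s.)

Convert to SI: r₁ = 0.02878 AU = 4.30549e+09 m; r₂ = 0.1533 AU = 2.29337e+10 m.
Transfer semi-major axis: a_t = (r₁ + r₂)/2 = (4.30549e+09 + 2.29337e+10)/2 = 1.36196e+10 m.
Circular speeds: v₁ = √(GM/r₁) = 921493 m/s, v₂ = √(GM/r₂) = 399270 m/s.
Transfer speeds (vis-viva v² = GM(2/r − 1/a_t)): v₁ᵗ = 1.19577e+06 m/s, v₂ᵗ = 224489 m/s.
(a) ΔV₁ = |v₁ᵗ − v₁| ≈ 2.743e+05 m/s = 57.86 AU/year.
(b) ΔV₂ = |v₂ − v₂ᵗ| ≈ 1.748e+05 m/s = 36.87 AU/year.
(c) ΔV_total = ΔV₁ + ΔV₂ ≈ 4.491e+05 m/s = 94.73 AU/year.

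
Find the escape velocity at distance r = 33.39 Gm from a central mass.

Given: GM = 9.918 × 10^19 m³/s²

Convert to SI: r = 33.39 Gm = 3.339e+10 m.
Escape velocity comes from setting total energy to zero: ½v² − GM/r = 0 ⇒ v_esc = √(2GM / r).
v_esc = √(2 · 9.918e+19 / 3.339e+10) m/s ≈ 7.708e+04 m/s = 77.08 km/s.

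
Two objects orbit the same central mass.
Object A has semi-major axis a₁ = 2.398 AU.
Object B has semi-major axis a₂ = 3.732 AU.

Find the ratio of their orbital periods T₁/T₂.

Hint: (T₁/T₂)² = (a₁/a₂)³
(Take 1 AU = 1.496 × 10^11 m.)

Convert to SI: a₁ = 2.398 AU = 3.58741e+11 m; a₂ = 3.732 AU = 5.58307e+11 m.
From Kepler's third law, (T₁/T₂)² = (a₁/a₂)³, so T₁/T₂ = (a₁/a₂)^(3/2).
a₁/a₂ = 3.58741e+11 / 5.58307e+11 = 0.642551.
T₁/T₂ = (0.642551)^(3/2) ≈ 0.5151.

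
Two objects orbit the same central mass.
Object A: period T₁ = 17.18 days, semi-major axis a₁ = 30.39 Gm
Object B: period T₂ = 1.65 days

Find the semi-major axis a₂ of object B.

Convert to SI: T₁ = 17.18 days = 1.48435e+06 s; a₁ = 30.39 Gm = 3.039e+10 m; T₂ = 1.65 days = 142560 s.
Kepler's third law: (T₁/T₂)² = (a₁/a₂)³ ⇒ a₂ = a₁ · (T₂/T₁)^(2/3).
T₂/T₁ = 142560 / 1.48435e+06 = 0.0960419.
a₂ = 3.039e+10 · (0.0960419)^(2/3) m ≈ 6.373e+09 m = 6.373 Gm.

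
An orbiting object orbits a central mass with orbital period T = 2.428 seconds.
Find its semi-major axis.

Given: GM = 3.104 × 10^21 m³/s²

Invert Kepler's third law: a = (GM · T² / (4π²))^(1/3).
Substituting T = 2.428 s and GM = 3.104e+21 m³/s²:
a = (3.104e+21 · (2.428)² / (4π²))^(1/3) m
a ≈ 7.739e+06 m = 7.739 × 10^6 m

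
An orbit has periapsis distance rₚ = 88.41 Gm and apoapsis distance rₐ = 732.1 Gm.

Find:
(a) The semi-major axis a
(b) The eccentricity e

Convert to SI: rₚ = 88.41 Gm = 8.841e+10 m; rₐ = 732.1 Gm = 7.321e+11 m.
(a) a = (rₚ + rₐ) / 2 = (8.841e+10 + 7.321e+11) / 2 ≈ 4.103e+11 m = 410.3 Gm.
(b) e = (rₐ − rₚ) / (rₐ + rₚ) = (7.321e+11 − 8.841e+10) / (7.321e+11 + 8.841e+10) ≈ 0.7845.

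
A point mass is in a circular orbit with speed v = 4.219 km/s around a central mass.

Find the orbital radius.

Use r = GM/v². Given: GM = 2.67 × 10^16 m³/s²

Convert to SI: v = 4.219 km/s = 4219 m/s.
For a circular orbit, v² = GM / r, so r = GM / v².
r = 2.67e+16 / (4219)² m ≈ 1.5e+09 m = 1.5 Gm.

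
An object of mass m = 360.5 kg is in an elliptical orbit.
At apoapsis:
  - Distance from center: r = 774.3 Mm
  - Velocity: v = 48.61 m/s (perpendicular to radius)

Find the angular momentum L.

Convert to SI: r = 774.3 Mm = 7.743e+08 m.
Since v is perpendicular to r, L = m · v · r.
L = 360.5 · 48.61 · 7.743e+08 kg·m²/s ≈ 1.357e+13 kg·m²/s.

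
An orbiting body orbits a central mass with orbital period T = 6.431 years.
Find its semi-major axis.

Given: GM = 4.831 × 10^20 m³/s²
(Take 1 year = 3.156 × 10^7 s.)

Convert to SI: T = 6.431 years = 2.02962e+08 s.
Invert Kepler's third law: a = (GM · T² / (4π²))^(1/3).
Substituting T = 2.02962e+08 s and GM = 4.831e+20 m³/s²:
a = (4.831e+20 · (2.02962e+08)² / (4π²))^(1/3) m
a ≈ 7.959e+11 m = 795.9 Gm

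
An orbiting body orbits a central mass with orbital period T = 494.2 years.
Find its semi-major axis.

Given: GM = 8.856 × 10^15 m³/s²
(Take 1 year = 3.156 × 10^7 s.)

Convert to SI: T = 494.2 years = 1.5597e+10 s.
Invert Kepler's third law: a = (GM · T² / (4π²))^(1/3).
Substituting T = 1.5597e+10 s and GM = 8.856e+15 m³/s²:
a = (8.856e+15 · (1.5597e+10)² / (4π²))^(1/3) m
a ≈ 3.793e+11 m = 3.793 × 10^11 m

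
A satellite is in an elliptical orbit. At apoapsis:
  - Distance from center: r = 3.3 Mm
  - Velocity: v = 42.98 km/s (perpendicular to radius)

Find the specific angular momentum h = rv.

Convert to SI: r = 3.3 Mm = 3.3e+06 m; v = 42.98 km/s = 42980 m/s.
With v perpendicular to r, h = r · v.
h = 3.3e+06 · 42980 m²/s ≈ 1.418e+11 m²/s.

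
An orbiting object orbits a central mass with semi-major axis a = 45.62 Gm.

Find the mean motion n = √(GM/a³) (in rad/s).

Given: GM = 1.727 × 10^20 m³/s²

Convert to SI: a = 45.62 Gm = 4.562e+10 m.
n = √(GM / a³).
n = √(1.727e+20 / (4.562e+10)³) rad/s ≈ 1.349e-06 rad/s.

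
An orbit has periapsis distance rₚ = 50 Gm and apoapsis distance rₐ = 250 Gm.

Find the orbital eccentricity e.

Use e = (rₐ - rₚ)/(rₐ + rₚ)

Convert to SI: rₚ = 50 Gm = 5e+10 m; rₐ = 250 Gm = 2.5e+11 m.
e = (rₐ − rₚ) / (rₐ + rₚ).
e = (2.5e+11 − 5e+10) / (2.5e+11 + 5e+10) = 2e+11 / 3e+11 ≈ 0.6667.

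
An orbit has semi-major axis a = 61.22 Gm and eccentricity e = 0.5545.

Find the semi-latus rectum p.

Convert to SI: a = 61.22 Gm = 6.122e+10 m.
p = a (1 − e²).
p = 6.122e+10 · (1 − (0.5545)²) = 6.122e+10 · 0.69253 ≈ 4.24e+10 m = 42.4 Gm.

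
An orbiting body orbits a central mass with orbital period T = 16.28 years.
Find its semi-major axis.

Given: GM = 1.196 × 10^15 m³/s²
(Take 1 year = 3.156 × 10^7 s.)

Convert to SI: T = 16.28 years = 5.13797e+08 s.
Invert Kepler's third law: a = (GM · T² / (4π²))^(1/3).
Substituting T = 5.13797e+08 s and GM = 1.196e+15 m³/s²:
a = (1.196e+15 · (5.13797e+08)² / (4π²))^(1/3) m
a ≈ 2e+10 m = 20 Gm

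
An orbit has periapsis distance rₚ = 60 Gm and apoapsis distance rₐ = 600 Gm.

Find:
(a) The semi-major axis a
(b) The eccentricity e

Convert to SI: rₚ = 60 Gm = 6e+10 m; rₐ = 600 Gm = 6e+11 m.
(a) a = (rₚ + rₐ) / 2 = (6e+10 + 6e+11) / 2 ≈ 3.3e+11 m = 330 Gm.
(b) e = (rₐ − rₚ) / (rₐ + rₚ) = (6e+11 − 6e+10) / (6e+11 + 6e+10) ≈ 0.8182.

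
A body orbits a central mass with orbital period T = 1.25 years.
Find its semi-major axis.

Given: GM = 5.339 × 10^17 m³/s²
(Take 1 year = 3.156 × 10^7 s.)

Convert to SI: T = 1.25 years = 3.945e+07 s.
Invert Kepler's third law: a = (GM · T² / (4π²))^(1/3).
Substituting T = 3.945e+07 s and GM = 5.339e+17 m³/s²:
a = (5.339e+17 · (3.945e+07)² / (4π²))^(1/3) m
a ≈ 2.761e+10 m = 2.761 × 10^10 m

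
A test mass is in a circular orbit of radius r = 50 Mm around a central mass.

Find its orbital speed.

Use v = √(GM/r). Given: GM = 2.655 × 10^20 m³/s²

Convert to SI: r = 50 Mm = 5e+07 m.
For a circular orbit, gravity supplies the centripetal force, so v = √(GM / r).
v = √(2.655e+20 / 5e+07) m/s ≈ 2.304e+06 m/s = 2304 km/s.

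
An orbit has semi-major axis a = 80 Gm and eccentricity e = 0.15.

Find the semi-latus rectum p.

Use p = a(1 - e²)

Convert to SI: a = 80 Gm = 8e+10 m.
p = a (1 − e²).
p = 8e+10 · (1 − (0.15)²) = 8e+10 · 0.9775 ≈ 7.82e+10 m = 78.2 Gm.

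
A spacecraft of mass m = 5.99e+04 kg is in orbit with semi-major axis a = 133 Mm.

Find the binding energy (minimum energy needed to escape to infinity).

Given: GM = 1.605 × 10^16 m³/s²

Convert to SI: a = 133 Mm = 1.33e+08 m.
Total orbital energy is E = −GMm/(2a); binding energy is E_bind = −E = GMm/(2a).
E_bind = 1.605e+16 · 5.99e+04 / (2 · 1.33e+08) J ≈ 3.614e+12 J = 3.614 TJ.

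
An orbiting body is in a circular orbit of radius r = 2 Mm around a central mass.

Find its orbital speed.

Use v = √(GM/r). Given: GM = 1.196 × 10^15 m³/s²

Convert to SI: r = 2 Mm = 2e+06 m.
For a circular orbit, gravity supplies the centripetal force, so v = √(GM / r).
v = √(1.196e+15 / 2e+06) m/s ≈ 2.445e+04 m/s = 24.45 km/s.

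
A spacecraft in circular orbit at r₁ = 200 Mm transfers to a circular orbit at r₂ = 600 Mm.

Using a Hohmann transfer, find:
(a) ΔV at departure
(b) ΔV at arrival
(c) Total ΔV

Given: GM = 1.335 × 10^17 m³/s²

Convert to SI: r₁ = 200 Mm = 2e+08 m; r₂ = 600 Mm = 6e+08 m.
Transfer semi-major axis: a_t = (r₁ + r₂)/2 = (2e+08 + 6e+08)/2 = 4e+08 m.
Circular speeds: v₁ = √(GM/r₁) = 25836 m/s, v₂ = √(GM/r₂) = 14916.4 m/s.
Transfer speeds (vis-viva v² = GM(2/r − 1/a_t)): v₁ᵗ = 31642.5 m/s, v₂ᵗ = 10547.5 m/s.
(a) ΔV₁ = |v₁ᵗ − v₁| ≈ 5807 m/s = 5.807 km/s.
(b) ΔV₂ = |v₂ − v₂ᵗ| ≈ 4369 m/s = 4.369 km/s.
(c) ΔV_total = ΔV₁ + ΔV₂ ≈ 1.018e+04 m/s = 10.18 km/s.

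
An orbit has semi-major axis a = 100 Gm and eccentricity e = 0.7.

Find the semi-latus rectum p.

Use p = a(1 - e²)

Convert to SI: a = 100 Gm = 1e+11 m.
p = a (1 − e²).
p = 1e+11 · (1 − (0.7)²) = 1e+11 · 0.51 ≈ 5.1e+10 m = 51 Gm.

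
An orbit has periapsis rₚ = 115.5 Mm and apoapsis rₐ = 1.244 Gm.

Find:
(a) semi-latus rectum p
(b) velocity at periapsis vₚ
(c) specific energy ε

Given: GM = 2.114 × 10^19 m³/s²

Convert to SI: rₚ = 115.5 Mm = 1.155e+08 m; rₐ = 1.244 Gm = 1.244e+09 m.
(a) From a = (rₚ + rₐ)/2 = 6.7975e+08 m and e = (rₐ − rₚ)/(rₐ + rₚ) = 0.830085, p = a(1 − e²) = 6.7975e+08 · (1 − (0.830085)²) ≈ 2.114e+08 m
(b) With a = (rₚ + rₐ)/2 = 6.7975e+08 m, vₚ = √(GM (2/rₚ − 1/a)) = √(2.114e+19 · (2/1.155e+08 − 1/6.7975e+08)) m/s ≈ 5.788e+05 m/s
(c) With a = (rₚ + rₐ)/2 = 6.7975e+08 m, ε = −GM/(2a) = −2.114e+19/(2 · 6.7975e+08) J/kg ≈ -1.555e+10 J/kg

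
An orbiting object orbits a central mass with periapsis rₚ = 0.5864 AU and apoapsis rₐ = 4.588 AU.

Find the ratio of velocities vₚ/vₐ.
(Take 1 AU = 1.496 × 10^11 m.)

Convert to SI: rₚ = 0.5864 AU = 8.77254e+10 m; rₐ = 4.588 AU = 6.86365e+11 m.
Conservation of angular momentum gives rₚvₚ = rₐvₐ, so vₚ/vₐ = rₐ/rₚ.
vₚ/vₐ = 6.86365e+11 / 8.77254e+10 ≈ 7.824.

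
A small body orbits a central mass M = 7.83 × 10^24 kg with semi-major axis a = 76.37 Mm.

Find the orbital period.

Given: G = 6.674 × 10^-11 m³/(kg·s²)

Convert to SI: a = 76.37 Mm = 7.637e+07 m.
GM = G · M = 6.674e-11 · 7.83e+24 = 5.22574e+14 m³/s².
Kepler's third law: T = 2π √(a³ / GM).
Substituting a = 7.637e+07 m and GM = 5.22574e+14 m³/s²:
T = 2π √((7.637e+07)³ / 5.22574e+14) s
T ≈ 1.834e+05 s = 2.123 days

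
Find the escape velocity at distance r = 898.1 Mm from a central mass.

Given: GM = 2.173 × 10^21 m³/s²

Convert to SI: r = 898.1 Mm = 8.981e+08 m.
Escape velocity comes from setting total energy to zero: ½v² − GM/r = 0 ⇒ v_esc = √(2GM / r).
v_esc = √(2 · 2.173e+21 / 8.981e+08) m/s ≈ 2.2e+06 m/s = 2200 km/s.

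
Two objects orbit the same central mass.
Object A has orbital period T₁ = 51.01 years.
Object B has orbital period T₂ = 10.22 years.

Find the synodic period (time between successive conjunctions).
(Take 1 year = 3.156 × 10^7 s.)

Convert to SI: T₁ = 51.01 years = 1.60988e+09 s; T₂ = 10.22 years = 3.22543e+08 s.
T_syn = |T₁ · T₂ / (T₁ − T₂)|.
T_syn = |1.60988e+09 · 3.22543e+08 / (1.60988e+09 − 3.22543e+08)| s ≈ 4.034e+08 s = 12.78 years.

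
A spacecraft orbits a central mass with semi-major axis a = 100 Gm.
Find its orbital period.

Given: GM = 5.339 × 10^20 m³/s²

Convert to SI: a = 100 Gm = 1e+11 m.
Kepler's third law: T = 2π √(a³ / GM).
Substituting a = 1e+11 m and GM = 5.339e+20 m³/s²:
T = 2π √((1e+11)³ / 5.339e+20) s
T ≈ 8.599e+06 s = 99.53 days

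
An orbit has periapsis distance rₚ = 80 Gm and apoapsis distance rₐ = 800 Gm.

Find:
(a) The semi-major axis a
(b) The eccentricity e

Convert to SI: rₚ = 80 Gm = 8e+10 m; rₐ = 800 Gm = 8e+11 m.
(a) a = (rₚ + rₐ) / 2 = (8e+10 + 8e+11) / 2 ≈ 4.4e+11 m = 440 Gm.
(b) e = (rₐ − rₚ) / (rₐ + rₚ) = (8e+11 − 8e+10) / (8e+11 + 8e+10) ≈ 0.8182.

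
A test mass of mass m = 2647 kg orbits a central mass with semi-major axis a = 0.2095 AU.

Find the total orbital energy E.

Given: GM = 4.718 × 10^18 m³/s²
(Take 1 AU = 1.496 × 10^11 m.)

Convert to SI: a = 0.2095 AU = 3.13412e+10 m.
E = −GMm / (2a).
E = −4.718e+18 · 2647 / (2 · 3.13412e+10) J ≈ -1.992e+11 J = -199.2 GJ.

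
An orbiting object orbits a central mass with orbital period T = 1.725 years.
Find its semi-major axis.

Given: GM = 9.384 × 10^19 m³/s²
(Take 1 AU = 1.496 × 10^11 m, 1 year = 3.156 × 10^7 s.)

Convert to SI: T = 1.725 years = 5.4441e+07 s.
Invert Kepler's third law: a = (GM · T² / (4π²))^(1/3).
Substituting T = 5.4441e+07 s and GM = 9.384e+19 m³/s²:
a = (9.384e+19 · (5.4441e+07)² / (4π²))^(1/3) m
a ≈ 1.917e+11 m = 1.281 AU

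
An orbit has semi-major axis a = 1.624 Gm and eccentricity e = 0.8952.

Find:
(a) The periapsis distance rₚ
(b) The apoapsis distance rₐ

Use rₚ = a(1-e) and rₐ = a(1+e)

Convert to SI: a = 1.624 Gm = 1.624e+09 m.
(a) rₚ = a(1 − e) = 1.624e+09 · (1 − 0.8952) = 1.624e+09 · 0.1048 ≈ 1.702e+08 m = 170.2 Mm.
(b) rₐ = a(1 + e) = 1.624e+09 · (1 + 0.8952) = 1.624e+09 · 1.8952 ≈ 3.078e+09 m = 3.078 Gm.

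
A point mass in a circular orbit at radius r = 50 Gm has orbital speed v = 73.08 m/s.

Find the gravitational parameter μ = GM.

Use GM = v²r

Convert to SI: r = 50 Gm = 5e+10 m.
For a circular orbit v² = GM/r, so GM = v² · r.
GM = (73.08)² · 5e+10 m³/s² ≈ 2.67e+14 m³/s² = 2.67 × 10^14 m³/s².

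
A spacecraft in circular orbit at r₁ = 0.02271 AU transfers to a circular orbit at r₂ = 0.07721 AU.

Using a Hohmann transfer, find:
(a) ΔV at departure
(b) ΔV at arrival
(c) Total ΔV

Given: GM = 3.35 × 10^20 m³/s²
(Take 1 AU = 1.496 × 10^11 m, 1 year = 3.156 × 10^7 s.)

Convert to SI: r₁ = 0.02271 AU = 3.39742e+09 m; r₂ = 0.07721 AU = 1.15506e+10 m.
Transfer semi-major axis: a_t = (r₁ + r₂)/2 = (3.39742e+09 + 1.15506e+10)/2 = 7.47402e+09 m.
Circular speeds: v₁ = √(GM/r₁) = 314013 m/s, v₂ = √(GM/r₂) = 170302 m/s.
Transfer speeds (vis-viva v² = GM(2/r − 1/a_t)): v₁ᵗ = 390367 m/s, v₂ᵗ = 114820 m/s.
(a) ΔV₁ = |v₁ᵗ − v₁| ≈ 7.635e+04 m/s = 16.11 AU/year.
(b) ΔV₂ = |v₂ − v₂ᵗ| ≈ 5.548e+04 m/s = 11.7 AU/year.
(c) ΔV_total = ΔV₁ + ΔV₂ ≈ 1.318e+05 m/s = 27.81 AU/year.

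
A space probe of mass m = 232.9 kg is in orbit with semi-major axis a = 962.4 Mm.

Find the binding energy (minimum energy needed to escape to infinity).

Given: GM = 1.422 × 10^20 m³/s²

Convert to SI: a = 962.4 Mm = 9.624e+08 m.
Total orbital energy is E = −GMm/(2a); binding energy is E_bind = −E = GMm/(2a).
E_bind = 1.422e+20 · 232.9 / (2 · 9.624e+08) J ≈ 1.721e+13 J = 17.21 TJ.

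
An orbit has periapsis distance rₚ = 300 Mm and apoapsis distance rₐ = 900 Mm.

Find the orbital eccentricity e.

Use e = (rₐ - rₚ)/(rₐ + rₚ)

Convert to SI: rₚ = 300 Mm = 3e+08 m; rₐ = 900 Mm = 9e+08 m.
e = (rₐ − rₚ) / (rₐ + rₚ).
e = (9e+08 − 3e+08) / (9e+08 + 3e+08) = 6e+08 / 1.2e+09 ≈ 0.5.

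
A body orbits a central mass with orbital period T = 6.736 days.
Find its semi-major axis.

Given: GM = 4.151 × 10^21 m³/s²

Convert to SI: T = 6.736 days = 581990 s.
Invert Kepler's third law: a = (GM · T² / (4π²))^(1/3).
Substituting T = 581990 s and GM = 4.151e+21 m³/s²:
a = (4.151e+21 · (581990)² / (4π²))^(1/3) m
a ≈ 3.29e+10 m = 32.9 Gm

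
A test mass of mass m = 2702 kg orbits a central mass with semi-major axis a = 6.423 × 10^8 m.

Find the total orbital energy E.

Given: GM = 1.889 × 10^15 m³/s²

E = −GMm / (2a).
E = −1.889e+15 · 2702 / (2 · 6.423e+08) J ≈ -3.973e+09 J = -3.973 GJ.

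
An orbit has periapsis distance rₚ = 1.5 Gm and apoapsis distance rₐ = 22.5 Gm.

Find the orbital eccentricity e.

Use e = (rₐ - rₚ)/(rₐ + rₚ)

Convert to SI: rₚ = 1.5 Gm = 1.5e+09 m; rₐ = 22.5 Gm = 2.25e+10 m.
e = (rₐ − rₚ) / (rₐ + rₚ).
e = (2.25e+10 − 1.5e+09) / (2.25e+10 + 1.5e+09) = 2.1e+10 / 2.4e+10 ≈ 0.875.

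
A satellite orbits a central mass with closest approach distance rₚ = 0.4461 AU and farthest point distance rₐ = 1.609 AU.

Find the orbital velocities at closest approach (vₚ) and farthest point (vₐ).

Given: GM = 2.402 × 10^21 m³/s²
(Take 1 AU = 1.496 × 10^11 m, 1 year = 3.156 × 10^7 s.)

Convert to SI: rₚ = 0.4461 AU = 6.67366e+10 m; rₐ = 1.609 AU = 2.40706e+11 m.
Use the vis-viva equation v² = GM(2/r − 1/a) with a = (rₚ + rₐ)/2 = (6.67366e+10 + 2.40706e+11)/2 = 1.53721e+11 m.
vₚ = √(GM · (2/rₚ − 1/a)) = √(2.402e+21 · (2/6.67366e+10 − 1/1.53721e+11)) m/s ≈ 2.374e+05 m/s = 50.08 AU/year.
vₐ = √(GM · (2/rₐ − 1/a)) = √(2.402e+21 · (2/2.40706e+11 − 1/1.53721e+11)) m/s ≈ 6.582e+04 m/s = 13.89 AU/year.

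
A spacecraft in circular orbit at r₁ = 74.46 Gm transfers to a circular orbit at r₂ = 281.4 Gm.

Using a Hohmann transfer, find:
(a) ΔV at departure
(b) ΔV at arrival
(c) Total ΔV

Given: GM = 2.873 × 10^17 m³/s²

Convert to SI: r₁ = 74.46 Gm = 7.446e+10 m; r₂ = 281.4 Gm = 2.814e+11 m.
Transfer semi-major axis: a_t = (r₁ + r₂)/2 = (7.446e+10 + 2.814e+11)/2 = 1.7793e+11 m.
Circular speeds: v₁ = √(GM/r₁) = 1964.29 m/s, v₂ = √(GM/r₂) = 1010.43 m/s.
Transfer speeds (vis-viva v² = GM(2/r − 1/a_t)): v₁ᵗ = 2470.27 m/s, v₂ᵗ = 653.646 m/s.
(a) ΔV₁ = |v₁ᵗ − v₁| ≈ 506 m/s = 506 m/s.
(b) ΔV₂ = |v₂ − v₂ᵗ| ≈ 356.8 m/s = 356.8 m/s.
(c) ΔV_total = ΔV₁ + ΔV₂ ≈ 862.8 m/s = 862.8 m/s.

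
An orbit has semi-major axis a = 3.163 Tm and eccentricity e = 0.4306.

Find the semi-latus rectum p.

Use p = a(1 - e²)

Convert to SI: a = 3.163 Tm = 3.163e+12 m.
p = a (1 − e²).
p = 3.163e+12 · (1 − (0.4306)²) = 3.163e+12 · 0.814584 ≈ 2.577e+12 m = 2.577 Tm.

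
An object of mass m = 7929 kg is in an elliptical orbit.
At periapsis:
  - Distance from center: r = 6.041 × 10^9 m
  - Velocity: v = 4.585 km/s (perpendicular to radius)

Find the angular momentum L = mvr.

Convert to SI: v = 4.585 km/s = 4585 m/s.
Since v is perpendicular to r, L = m · v · r.
L = 7929 · 4585 · 6.041e+09 kg·m²/s ≈ 2.196e+17 kg·m²/s.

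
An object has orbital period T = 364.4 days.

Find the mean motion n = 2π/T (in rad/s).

Convert to SI: T = 364.4 days = 3.14842e+07 s.
n = 2π / T.
n = 2π / 3.14842e+07 s ≈ 1.996e-07 rad/s.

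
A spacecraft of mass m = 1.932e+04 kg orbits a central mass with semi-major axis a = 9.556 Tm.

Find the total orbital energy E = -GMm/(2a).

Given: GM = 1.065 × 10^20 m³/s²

Convert to SI: a = 9.556 Tm = 9.556e+12 m.
E = −GMm / (2a).
E = −1.065e+20 · 1.932e+04 / (2 · 9.556e+12) J ≈ -1.077e+11 J = -107.7 GJ.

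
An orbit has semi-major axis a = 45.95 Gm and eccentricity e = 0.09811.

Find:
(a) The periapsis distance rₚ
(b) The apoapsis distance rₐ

Convert to SI: a = 45.95 Gm = 4.595e+10 m.
(a) rₚ = a(1 − e) = 4.595e+10 · (1 − 0.09811) = 4.595e+10 · 0.90189 ≈ 4.144e+10 m = 41.44 Gm.
(b) rₐ = a(1 + e) = 4.595e+10 · (1 + 0.09811) = 4.595e+10 · 1.09811 ≈ 5.046e+10 m = 50.46 Gm.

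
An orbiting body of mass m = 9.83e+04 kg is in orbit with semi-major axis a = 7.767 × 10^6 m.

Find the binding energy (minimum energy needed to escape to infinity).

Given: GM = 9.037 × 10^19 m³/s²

Total orbital energy is E = −GMm/(2a); binding energy is E_bind = −E = GMm/(2a).
E_bind = 9.037e+19 · 9.83e+04 / (2 · 7.767e+06) J ≈ 5.719e+17 J = 571.9 PJ.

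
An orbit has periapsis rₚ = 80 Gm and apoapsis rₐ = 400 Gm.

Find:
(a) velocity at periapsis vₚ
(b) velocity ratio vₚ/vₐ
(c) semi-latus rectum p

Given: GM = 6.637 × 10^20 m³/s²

Convert to SI: rₚ = 80 Gm = 8e+10 m; rₐ = 400 Gm = 4e+11 m.
(a) With a = (rₚ + rₐ)/2 = 2.4e+11 m, vₚ = √(GM (2/rₚ − 1/a)) = √(6.637e+20 · (2/8e+10 − 1/2.4e+11)) m/s ≈ 1.176e+05 m/s
(b) Conservation of angular momentum (rₚvₚ = rₐvₐ) gives vₚ/vₐ = rₐ/rₚ = 4e+11/8e+10 ≈ 5
(c) From a = (rₚ + rₐ)/2 = 2.4e+11 m and e = (rₐ − rₚ)/(rₐ + rₚ) = 0.666667, p = a(1 − e²) = 2.4e+11 · (1 − (0.666667)²) ≈ 1.333e+11 m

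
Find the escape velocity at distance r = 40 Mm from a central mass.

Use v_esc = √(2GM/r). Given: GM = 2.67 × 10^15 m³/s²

Convert to SI: r = 40 Mm = 4e+07 m.
Escape velocity comes from setting total energy to zero: ½v² − GM/r = 0 ⇒ v_esc = √(2GM / r).
v_esc = √(2 · 2.67e+15 / 4e+07) m/s ≈ 1.155e+04 m/s = 11.55 km/s.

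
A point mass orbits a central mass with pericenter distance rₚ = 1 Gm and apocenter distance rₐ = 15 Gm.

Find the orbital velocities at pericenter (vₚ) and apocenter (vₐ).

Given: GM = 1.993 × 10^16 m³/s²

Convert to SI: rₚ = 1 Gm = 1e+09 m; rₐ = 15 Gm = 1.5e+10 m.
Use the vis-viva equation v² = GM(2/r − 1/a) with a = (rₚ + rₐ)/2 = (1e+09 + 1.5e+10)/2 = 8e+09 m.
vₚ = √(GM · (2/rₚ − 1/a)) = √(1.993e+16 · (2/1e+09 − 1/8e+09)) m/s ≈ 6113 m/s = 6.113 km/s.
vₐ = √(GM · (2/rₐ − 1/a)) = √(1.993e+16 · (2/1.5e+10 − 1/8e+09)) m/s ≈ 407.5 m/s = 407.5 m/s.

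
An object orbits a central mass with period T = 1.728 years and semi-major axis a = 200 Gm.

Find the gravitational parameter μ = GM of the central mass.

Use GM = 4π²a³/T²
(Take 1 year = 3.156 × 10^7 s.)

Convert to SI: T = 1.728 years = 5.45357e+07 s; a = 200 Gm = 2e+11 m.
GM = 4π² · a³ / T².
GM = 4π² · (2e+11)³ / (5.45357e+07)² m³/s² ≈ 1.062e+20 m³/s² = 1.062 × 10^20 m³/s².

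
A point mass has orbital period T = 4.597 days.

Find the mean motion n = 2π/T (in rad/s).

Convert to SI: T = 4.597 days = 397181 s.
n = 2π / T.
n = 2π / 397181 s ≈ 1.582e-05 rad/s.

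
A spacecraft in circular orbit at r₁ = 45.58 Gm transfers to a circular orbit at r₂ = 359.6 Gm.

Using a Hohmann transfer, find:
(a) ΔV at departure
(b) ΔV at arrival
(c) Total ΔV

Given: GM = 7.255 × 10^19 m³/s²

Convert to SI: r₁ = 45.58 Gm = 4.558e+10 m; r₂ = 359.6 Gm = 3.596e+11 m.
Transfer semi-major axis: a_t = (r₁ + r₂)/2 = (4.558e+10 + 3.596e+11)/2 = 2.0259e+11 m.
Circular speeds: v₁ = √(GM/r₁) = 39896.2 m/s, v₂ = √(GM/r₂) = 14203.9 m/s.
Transfer speeds (vis-viva v² = GM(2/r − 1/a_t)): v₁ᵗ = 53153.6 m/s, v₂ᵗ = 6737.32 m/s.
(a) ΔV₁ = |v₁ᵗ − v₁| ≈ 1.326e+04 m/s = 13.26 km/s.
(b) ΔV₂ = |v₂ − v₂ᵗ| ≈ 7467 m/s = 7.467 km/s.
(c) ΔV_total = ΔV₁ + ΔV₂ ≈ 2.072e+04 m/s = 20.72 km/s.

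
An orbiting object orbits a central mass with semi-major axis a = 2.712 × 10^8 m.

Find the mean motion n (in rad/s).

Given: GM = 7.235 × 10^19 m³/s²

n = √(GM / a³).
n = √(7.235e+19 / (2.712e+08)³) rad/s ≈ 0.001905 rad/s.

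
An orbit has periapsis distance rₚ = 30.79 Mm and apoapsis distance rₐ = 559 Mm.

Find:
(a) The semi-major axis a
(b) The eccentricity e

Convert to SI: rₚ = 30.79 Mm = 3.079e+07 m; rₐ = 559 Mm = 5.59e+08 m.
(a) a = (rₚ + rₐ) / 2 = (3.079e+07 + 5.59e+08) / 2 ≈ 2.949e+08 m = 294.9 Mm.
(b) e = (rₐ − rₚ) / (rₐ + rₚ) = (5.59e+08 − 3.079e+07) / (5.59e+08 + 3.079e+07) ≈ 0.8956.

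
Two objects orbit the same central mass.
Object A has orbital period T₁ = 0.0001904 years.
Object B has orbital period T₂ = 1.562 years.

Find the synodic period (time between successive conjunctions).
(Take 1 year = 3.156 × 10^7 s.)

Convert to SI: T₁ = 0.0001904 years = 6009.02 s; T₂ = 1.562 years = 4.92967e+07 s.
T_syn = |T₁ · T₂ / (T₁ − T₂)|.
T_syn = |6009.02 · 4.92967e+07 / (6009.02 − 4.92967e+07)| s ≈ 6010 s = 0.0001904 years.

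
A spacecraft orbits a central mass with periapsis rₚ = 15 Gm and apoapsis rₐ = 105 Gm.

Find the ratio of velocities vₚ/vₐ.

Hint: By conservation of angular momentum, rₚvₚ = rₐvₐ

Convert to SI: rₚ = 15 Gm = 1.5e+10 m; rₐ = 105 Gm = 1.05e+11 m.
Conservation of angular momentum gives rₚvₚ = rₐvₐ, so vₚ/vₐ = rₐ/rₚ.
vₚ/vₐ = 1.05e+11 / 1.5e+10 ≈ 7.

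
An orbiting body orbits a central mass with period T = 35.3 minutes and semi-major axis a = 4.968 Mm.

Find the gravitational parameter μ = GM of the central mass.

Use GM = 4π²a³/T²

Convert to SI: T = 35.3 minutes = 2118 s; a = 4.968 Mm = 4.968e+06 m.
GM = 4π² · a³ / T².
GM = 4π² · (4.968e+06)³ / (2118)² m³/s² ≈ 1.079e+15 m³/s² = 1.079 × 10^15 m³/s².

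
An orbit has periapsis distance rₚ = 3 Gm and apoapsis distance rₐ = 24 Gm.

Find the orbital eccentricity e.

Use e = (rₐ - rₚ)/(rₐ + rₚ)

Convert to SI: rₚ = 3 Gm = 3e+09 m; rₐ = 24 Gm = 2.4e+10 m.
e = (rₐ − rₚ) / (rₐ + rₚ).
e = (2.4e+10 − 3e+09) / (2.4e+10 + 3e+09) = 2.1e+10 / 2.7e+10 ≈ 0.7778.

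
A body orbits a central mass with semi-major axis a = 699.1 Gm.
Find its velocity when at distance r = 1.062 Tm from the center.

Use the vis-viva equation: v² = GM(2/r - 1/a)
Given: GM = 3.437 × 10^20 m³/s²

Convert to SI: a = 699.1 Gm = 6.991e+11 m; r = 1.062 Tm = 1.062e+12 m.
Vis-viva: v = √(GM · (2/r − 1/a)).
2/r − 1/a = 2/1.062e+12 − 1/6.991e+11 = 4.52829e-13 m⁻¹.
v = √(3.437e+20 · 4.52829e-13) m/s ≈ 1.248e+04 m/s = 12.48 km/s.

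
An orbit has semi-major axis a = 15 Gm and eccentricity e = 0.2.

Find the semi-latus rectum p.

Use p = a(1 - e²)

Convert to SI: a = 15 Gm = 1.5e+10 m.
p = a (1 − e²).
p = 1.5e+10 · (1 − (0.2)²) = 1.5e+10 · 0.96 ≈ 1.44e+10 m = 14.4 Gm.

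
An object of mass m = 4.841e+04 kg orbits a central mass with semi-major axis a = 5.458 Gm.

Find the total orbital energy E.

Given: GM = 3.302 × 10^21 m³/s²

Convert to SI: a = 5.458 Gm = 5.458e+09 m.
E = −GMm / (2a).
E = −3.302e+21 · 4.841e+04 / (2 · 5.458e+09) J ≈ -1.464e+16 J = -14.64 PJ.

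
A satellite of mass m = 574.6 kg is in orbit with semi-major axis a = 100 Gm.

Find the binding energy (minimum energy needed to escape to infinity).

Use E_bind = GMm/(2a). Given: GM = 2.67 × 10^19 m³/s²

Convert to SI: a = 100 Gm = 1e+11 m.
Total orbital energy is E = −GMm/(2a); binding energy is E_bind = −E = GMm/(2a).
E_bind = 2.67e+19 · 574.6 / (2 · 1e+11) J ≈ 7.671e+10 J = 76.71 GJ.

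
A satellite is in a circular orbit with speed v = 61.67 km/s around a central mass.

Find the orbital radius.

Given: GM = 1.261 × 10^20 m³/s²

Convert to SI: v = 61.67 km/s = 61670 m/s.
For a circular orbit, v² = GM / r, so r = GM / v².
r = 1.261e+20 / (61670)² m ≈ 3.316e+10 m = 33.16 Gm.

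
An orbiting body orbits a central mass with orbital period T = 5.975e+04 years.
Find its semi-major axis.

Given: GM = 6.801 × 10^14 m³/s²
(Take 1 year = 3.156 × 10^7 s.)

Convert to SI: T = 5.975e+04 years = 1.88571e+12 s.
Invert Kepler's third law: a = (GM · T² / (4π²))^(1/3).
Substituting T = 1.88571e+12 s and GM = 6.801e+14 m³/s²:
a = (6.801e+14 · (1.88571e+12)² / (4π²))^(1/3) m
a ≈ 3.942e+12 m = 3.942 Tm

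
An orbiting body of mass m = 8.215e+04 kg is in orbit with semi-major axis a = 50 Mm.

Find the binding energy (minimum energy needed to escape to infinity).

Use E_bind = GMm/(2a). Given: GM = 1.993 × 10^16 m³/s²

Convert to SI: a = 50 Mm = 5e+07 m.
Total orbital energy is E = −GMm/(2a); binding energy is E_bind = −E = GMm/(2a).
E_bind = 1.993e+16 · 8.215e+04 / (2 · 5e+07) J ≈ 1.637e+13 J = 16.37 TJ.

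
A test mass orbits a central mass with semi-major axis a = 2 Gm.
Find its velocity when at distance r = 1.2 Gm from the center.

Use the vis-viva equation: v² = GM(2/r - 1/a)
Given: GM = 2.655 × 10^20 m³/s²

Convert to SI: a = 2 Gm = 2e+09 m; r = 1.2 Gm = 1.2e+09 m.
Vis-viva: v = √(GM · (2/r − 1/a)).
2/r − 1/a = 2/1.2e+09 − 1/2e+09 = 1.16667e-09 m⁻¹.
v = √(2.655e+20 · 1.16667e-09) m/s ≈ 5.566e+05 m/s = 556.6 km/s.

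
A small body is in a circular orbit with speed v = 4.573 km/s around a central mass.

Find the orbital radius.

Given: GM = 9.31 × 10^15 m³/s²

Convert to SI: v = 4.573 km/s = 4573 m/s.
For a circular orbit, v² = GM / r, so r = GM / v².
r = 9.31e+15 / (4573)² m ≈ 4.452e+08 m = 445.2 Mm.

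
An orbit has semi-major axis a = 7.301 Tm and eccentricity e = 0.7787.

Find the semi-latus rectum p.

Convert to SI: a = 7.301 Tm = 7.301e+12 m.
p = a (1 − e²).
p = 7.301e+12 · (1 − (0.7787)²) = 7.301e+12 · 0.393626 ≈ 2.874e+12 m = 2.874 Tm.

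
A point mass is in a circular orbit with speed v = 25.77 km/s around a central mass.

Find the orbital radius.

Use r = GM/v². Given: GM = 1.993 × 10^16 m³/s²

Convert to SI: v = 25.77 km/s = 25770 m/s.
For a circular orbit, v² = GM / r, so r = GM / v².
r = 1.993e+16 / (25770)² m ≈ 3.001e+07 m = 30.01 Mm.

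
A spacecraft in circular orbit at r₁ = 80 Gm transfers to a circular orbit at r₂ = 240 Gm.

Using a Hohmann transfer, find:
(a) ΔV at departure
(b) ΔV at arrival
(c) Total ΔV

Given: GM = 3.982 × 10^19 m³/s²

Convert to SI: r₁ = 80 Gm = 8e+10 m; r₂ = 240 Gm = 2.4e+11 m.
Transfer semi-major axis: a_t = (r₁ + r₂)/2 = (8e+10 + 2.4e+11)/2 = 1.6e+11 m.
Circular speeds: v₁ = √(GM/r₁) = 22310.3 m/s, v₂ = √(GM/r₂) = 12880.9 m/s.
Transfer speeds (vis-viva v² = GM(2/r − 1/a_t)): v₁ᵗ = 27324.4 m/s, v₂ᵗ = 9108.15 m/s.
(a) ΔV₁ = |v₁ᵗ − v₁| ≈ 5014 m/s = 5.014 km/s.
(b) ΔV₂ = |v₂ − v₂ᵗ| ≈ 3773 m/s = 3.773 km/s.
(c) ΔV_total = ΔV₁ + ΔV₂ ≈ 8787 m/s = 8.787 km/s.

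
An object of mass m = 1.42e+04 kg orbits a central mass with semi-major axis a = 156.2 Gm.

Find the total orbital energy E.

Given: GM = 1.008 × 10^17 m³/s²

Convert to SI: a = 156.2 Gm = 1.562e+11 m.
E = −GMm / (2a).
E = −1.008e+17 · 1.42e+04 / (2 · 1.562e+11) J ≈ -4.582e+09 J = -4.582 GJ.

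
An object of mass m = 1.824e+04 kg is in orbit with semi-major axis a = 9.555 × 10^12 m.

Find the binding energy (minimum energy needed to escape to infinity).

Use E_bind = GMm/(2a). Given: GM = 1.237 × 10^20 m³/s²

Total orbital energy is E = −GMm/(2a); binding energy is E_bind = −E = GMm/(2a).
E_bind = 1.237e+20 · 1.824e+04 / (2 · 9.555e+12) J ≈ 1.181e+11 J = 118.1 GJ.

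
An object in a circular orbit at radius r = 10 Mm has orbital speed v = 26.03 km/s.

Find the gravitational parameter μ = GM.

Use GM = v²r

Convert to SI: r = 10 Mm = 1e+07 m; v = 26.03 km/s = 26030 m/s.
For a circular orbit v² = GM/r, so GM = v² · r.
GM = (26030)² · 1e+07 m³/s² ≈ 6.776e+15 m³/s² = 6.776 × 10^15 m³/s².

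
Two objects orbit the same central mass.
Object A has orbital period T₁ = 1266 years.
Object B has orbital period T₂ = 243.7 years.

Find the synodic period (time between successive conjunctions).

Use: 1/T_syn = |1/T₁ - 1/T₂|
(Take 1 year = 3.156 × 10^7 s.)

Convert to SI: T₁ = 1266 years = 3.9955e+10 s; T₂ = 243.7 years = 7.69117e+09 s.
T_syn = |T₁ · T₂ / (T₁ − T₂)|.
T_syn = |3.9955e+10 · 7.69117e+09 / (3.9955e+10 − 7.69117e+09)| s ≈ 9.525e+09 s = 301.8 years.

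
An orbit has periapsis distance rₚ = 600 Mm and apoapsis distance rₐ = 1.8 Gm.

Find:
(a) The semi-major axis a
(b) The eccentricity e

Convert to SI: rₚ = 600 Mm = 6e+08 m; rₐ = 1.8 Gm = 1.8e+09 m.
(a) a = (rₚ + rₐ) / 2 = (6e+08 + 1.8e+09) / 2 ≈ 1.2e+09 m = 1.2 Gm.
(b) e = (rₐ − rₚ) / (rₐ + rₚ) = (1.8e+09 − 6e+08) / (1.8e+09 + 6e+08) ≈ 0.5.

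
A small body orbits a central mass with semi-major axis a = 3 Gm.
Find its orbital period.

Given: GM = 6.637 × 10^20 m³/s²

Convert to SI: a = 3 Gm = 3e+09 m.
Kepler's third law: T = 2π √(a³ / GM).
Substituting a = 3e+09 m and GM = 6.637e+20 m³/s²:
T = 2π √((3e+09)³ / 6.637e+20) s
T ≈ 4.008e+04 s = 11.13 hours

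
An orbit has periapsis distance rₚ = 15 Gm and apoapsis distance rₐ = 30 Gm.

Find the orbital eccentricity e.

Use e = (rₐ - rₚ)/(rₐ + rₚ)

Convert to SI: rₚ = 15 Gm = 1.5e+10 m; rₐ = 30 Gm = 3e+10 m.
e = (rₐ − rₚ) / (rₐ + rₚ).
e = (3e+10 − 1.5e+10) / (3e+10 + 1.5e+10) = 1.5e+10 / 4.5e+10 ≈ 0.3333.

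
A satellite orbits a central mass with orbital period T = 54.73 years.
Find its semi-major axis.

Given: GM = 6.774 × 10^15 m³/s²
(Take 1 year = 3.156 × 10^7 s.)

Convert to SI: T = 54.73 years = 1.72728e+09 s.
Invert Kepler's third law: a = (GM · T² / (4π²))^(1/3).
Substituting T = 1.72728e+09 s and GM = 6.774e+15 m³/s²:
a = (6.774e+15 · (1.72728e+09)² / (4π²))^(1/3) m
a ≈ 8e+10 m = 80 Gm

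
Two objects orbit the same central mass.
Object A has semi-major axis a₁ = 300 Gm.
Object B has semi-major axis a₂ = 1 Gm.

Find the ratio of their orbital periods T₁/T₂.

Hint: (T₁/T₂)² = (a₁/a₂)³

Convert to SI: a₁ = 300 Gm = 3e+11 m; a₂ = 1 Gm = 1e+09 m.
From Kepler's third law, (T₁/T₂)² = (a₁/a₂)³, so T₁/T₂ = (a₁/a₂)^(3/2).
a₁/a₂ = 3e+11 / 1e+09 = 300.
T₁/T₂ = (300)^(3/2) ≈ 5196.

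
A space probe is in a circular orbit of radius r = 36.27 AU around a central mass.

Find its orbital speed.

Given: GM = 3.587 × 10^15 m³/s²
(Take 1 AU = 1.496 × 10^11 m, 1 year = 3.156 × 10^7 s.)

Convert to SI: r = 36.27 AU = 5.42599e+12 m.
For a circular orbit, gravity supplies the centripetal force, so v = √(GM / r).
v = √(3.587e+15 / 5.42599e+12) m/s ≈ 25.71 m/s = 0.005424 AU/year.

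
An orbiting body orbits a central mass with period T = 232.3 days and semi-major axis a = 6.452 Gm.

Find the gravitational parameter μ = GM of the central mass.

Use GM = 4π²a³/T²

Convert to SI: T = 232.3 days = 2.00707e+07 s; a = 6.452 Gm = 6.452e+09 m.
GM = 4π² · a³ / T².
GM = 4π² · (6.452e+09)³ / (2.00707e+07)² m³/s² ≈ 2.632e+16 m³/s² = 2.632 × 10^16 m³/s².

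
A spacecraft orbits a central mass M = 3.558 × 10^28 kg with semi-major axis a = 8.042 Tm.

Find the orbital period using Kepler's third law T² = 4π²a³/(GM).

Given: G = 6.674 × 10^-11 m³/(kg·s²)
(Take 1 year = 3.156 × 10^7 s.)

Convert to SI: a = 8.042 Tm = 8.042e+12 m.
GM = G · M = 6.674e-11 · 3.558e+28 = 2.37461e+18 m³/s².
Kepler's third law: T = 2π √(a³ / GM).
Substituting a = 8.042e+12 m and GM = 2.37461e+18 m³/s²:
T = 2π √((8.042e+12)³ / 2.37461e+18) s
T ≈ 9.299e+10 s = 2946 years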